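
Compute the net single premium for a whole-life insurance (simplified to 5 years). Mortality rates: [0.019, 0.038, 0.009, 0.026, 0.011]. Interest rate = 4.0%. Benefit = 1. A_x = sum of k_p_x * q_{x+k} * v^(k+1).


v = 0.961538
Year 0: k_p_x=1.0, q=0.019, term=0.018269
Year 1: k_p_x=0.981, q=0.038, term=0.034466
Year 2: k_p_x=0.943722, q=0.009, term=0.007551
Year 3: k_p_x=0.935229, q=0.026, term=0.020785
Year 4: k_p_x=0.910913, q=0.011, term=0.008236
A_x = 0.0893


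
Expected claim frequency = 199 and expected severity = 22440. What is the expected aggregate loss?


E[S] = E[N] * E[X]
= 199 * 22440
= 4.4656e+06


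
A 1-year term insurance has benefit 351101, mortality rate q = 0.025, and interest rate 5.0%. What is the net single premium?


NSP = benefit * q * v
v = 1/(1+i) = 0.952381
NSP = 351101 * 0.025 * 0.952381
= 8359.5476


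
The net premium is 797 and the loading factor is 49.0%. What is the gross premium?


Gross = net * (1 + loading)
= 797 * (1 + 0.49)
= 797 * 1.49
= 1187.53


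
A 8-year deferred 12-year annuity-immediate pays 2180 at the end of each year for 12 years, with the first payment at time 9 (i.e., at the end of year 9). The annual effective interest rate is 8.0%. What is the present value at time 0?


PV at time 8 of the 12-year annuity-immediate:
a_n = 2180 * (1-(1+0.08)^(-12))/0.08 = 16428.6501
Discount back 8 years to time 0:
PV = 16428.6501 * (1+0.08)^(-8)
= 16428.6501 * 0.540269
= 8875.8885


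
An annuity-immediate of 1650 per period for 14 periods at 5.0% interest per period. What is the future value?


FV = PMT * ((1+i)^n - 1) / i
= 1650 * ((1.05)^14 - 1) / 0.05
= 1650 * (1.979932 - 1) / 0.05
= 32337.7428


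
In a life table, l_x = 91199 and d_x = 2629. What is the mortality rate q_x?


q_x = d_x / l_x
= 2629 / 91199
= 0.0288


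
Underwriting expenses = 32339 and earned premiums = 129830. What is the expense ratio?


Expense ratio = expenses / premiums
= 32339 / 129830
= 0.2491


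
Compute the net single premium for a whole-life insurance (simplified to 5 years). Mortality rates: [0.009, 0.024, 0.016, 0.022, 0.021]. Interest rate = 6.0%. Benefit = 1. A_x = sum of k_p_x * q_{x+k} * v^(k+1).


v = 0.943396
Year 0: k_p_x=1.0, q=0.009, term=0.008491
Year 1: k_p_x=0.991, q=0.024, term=0.021168
Year 2: k_p_x=0.967216, q=0.016, term=0.012993
Year 3: k_p_x=0.951741, q=0.022, term=0.016585
Year 4: k_p_x=0.930802, q=0.021, term=0.014607
A_x = 0.0738


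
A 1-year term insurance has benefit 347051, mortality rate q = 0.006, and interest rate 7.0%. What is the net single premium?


NSP = benefit * q * v
v = 1/(1+i) = 0.934579
NSP = 347051 * 0.006 * 0.934579
= 1946.0804


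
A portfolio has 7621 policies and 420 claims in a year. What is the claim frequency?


frequency = claims / policies
= 420 / 7621
= 0.0551


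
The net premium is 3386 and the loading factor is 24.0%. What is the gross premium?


Gross = net * (1 + loading)
= 3386 * (1 + 0.24)
= 3386 * 1.24
= 4198.64


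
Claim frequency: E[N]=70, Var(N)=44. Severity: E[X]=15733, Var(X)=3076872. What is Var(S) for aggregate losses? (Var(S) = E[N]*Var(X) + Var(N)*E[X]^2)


Var(S) = E[N]*Var(X) + Var(N)*E[X]^2
= 70*3076872 + 44*15733^2
= 215381040 + 10891200716
= 1.1107e+10


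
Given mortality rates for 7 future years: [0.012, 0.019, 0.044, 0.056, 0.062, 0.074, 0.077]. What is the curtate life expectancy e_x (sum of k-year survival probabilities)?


e_x = sum_{k=1}^{n} k_p_x
k_p_x values:
  1_p_x = 0.988
  2_p_x = 0.969228
  3_p_x = 0.926582
  4_p_x = 0.874693
  5_p_x = 0.820462
  6_p_x = 0.759748
  7_p_x = 0.701248
e_x = 6.04


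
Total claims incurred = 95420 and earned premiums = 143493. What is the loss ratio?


Loss ratio = claims / premiums
= 95420 / 143493
= 0.665


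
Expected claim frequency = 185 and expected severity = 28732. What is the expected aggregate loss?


E[S] = E[N] * E[X]
= 185 * 28732
= 5.3154e+06


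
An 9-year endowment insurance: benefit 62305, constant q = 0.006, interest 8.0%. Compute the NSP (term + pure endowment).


Term component = 2286.9926
Pure endowment = 9_p_x * v^9 * benefit = 0.947278 * 0.500249 * 62305 = 29524.7725
NSP = 31811.7652


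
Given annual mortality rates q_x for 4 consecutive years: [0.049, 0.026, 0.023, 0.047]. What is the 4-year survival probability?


p_k = 1 - q_k for each year
Survival = product of (1 - q_k)
= 0.951 * 0.974 * 0.977 * 0.953
= 0.8624


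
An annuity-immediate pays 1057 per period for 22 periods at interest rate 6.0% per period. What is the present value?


PV = PMT * (1 - (1+i)^(-n)) / i
= 1057 * (1 - (1+0.06)^(-22)) / 0.06
= 1057 * (1 - 0.277505) / 0.06
= 1057 * 12.041582
= 12727.9519


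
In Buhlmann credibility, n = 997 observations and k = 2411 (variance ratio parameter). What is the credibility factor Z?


Z = n / (n + k)
= 997 / (997 + 2411)
= 997 / 3408
= 0.2925


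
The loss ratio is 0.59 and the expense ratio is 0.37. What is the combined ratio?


Combined ratio = loss ratio + expense ratio
= 0.59 + 0.37
= 0.96


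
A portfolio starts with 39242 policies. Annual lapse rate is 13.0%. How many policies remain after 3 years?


remaining = initial * (1 - lapse)^years
= 39242 * (1 - 0.13)^3
= 39242 * 0.658503
= 25840.9747


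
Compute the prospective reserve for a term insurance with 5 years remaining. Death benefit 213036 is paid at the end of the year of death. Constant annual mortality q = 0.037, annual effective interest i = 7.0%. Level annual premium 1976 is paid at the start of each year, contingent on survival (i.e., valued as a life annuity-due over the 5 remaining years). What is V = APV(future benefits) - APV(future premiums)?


v = 1/(1+i) = 0.934579
APV(future benefits) per unit = sum_{k=0}^{4} k_p_x * q * v^(k+1) = 0.141606
APV(future benefits) = 213036 * 0.141606 = 30167.2316
Life annuity-due factor ä_{x:5} = sum_{k=0}^{4} k_p_x * v^k = 4.0951
APV(future premiums) = 1976 * 4.0951 = 8091.9176
V = 30167.2316 - 8091.9176
= 22075.314


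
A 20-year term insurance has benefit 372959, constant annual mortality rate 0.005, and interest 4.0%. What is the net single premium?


NSP = benefit * sum_{k=0}^{n-1} k_p_x * q * v^(k+1)
With constant q=0.005, v=0.961538
Sum = 0.065239
NSP = 372959 * 0.065239
= 24331.3307


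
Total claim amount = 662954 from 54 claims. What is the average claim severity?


severity = total / number
= 662954 / 54
= 12276.9259


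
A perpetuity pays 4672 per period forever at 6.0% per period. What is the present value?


PV = PMT / i
= 4672 / 0.06
= 77866.6667


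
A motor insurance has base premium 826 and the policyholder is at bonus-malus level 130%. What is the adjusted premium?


adjusted = base * BM_level / 100
= 826 * 130 / 100
= 826 * 1.3
= 1073.8


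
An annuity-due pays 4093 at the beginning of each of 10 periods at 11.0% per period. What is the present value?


PV_due = PMT * (1-(1+i)^(-n))/i * (1+i)
PV_immediate = 24104.6266
PV_due = 24104.6266 * 1.11
= 26756.1355


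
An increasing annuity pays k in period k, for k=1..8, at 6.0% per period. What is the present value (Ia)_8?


(Ia)_n = sum_{k=1}^{n} k * v^k, v = 1/(1+i)
v = 0.943396
Sum computed term by term:
(Ia)_8 = 26.0514


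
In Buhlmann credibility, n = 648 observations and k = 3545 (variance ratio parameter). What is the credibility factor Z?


Z = n / (n + k)
= 648 / (648 + 3545)
= 648 / 4193
= 0.1545


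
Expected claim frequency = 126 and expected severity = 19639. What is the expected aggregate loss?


E[S] = E[N] * E[X]
= 126 * 19639
= 2.4745e+06


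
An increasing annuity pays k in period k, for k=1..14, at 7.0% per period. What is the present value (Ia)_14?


(Ia)_n = sum_{k=1}^{n} k * v^k, v = 1/(1+i)
v = 0.934579
Sum computed term by term:
(Ia)_14 = 56.1173


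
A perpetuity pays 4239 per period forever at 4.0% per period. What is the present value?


PV = PMT / i
= 4239 / 0.04
= 105975.0


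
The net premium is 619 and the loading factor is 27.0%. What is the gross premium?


Gross = net * (1 + loading)
= 619 * (1 + 0.27)
= 619 * 1.27
= 786.13


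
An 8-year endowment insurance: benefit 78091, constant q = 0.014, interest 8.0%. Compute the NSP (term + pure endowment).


Term component = 6017.1686
Pure endowment = 8_p_x * v^8 * benefit = 0.893337 * 0.540269 * 78091 = 37690.0106
NSP = 43707.1793


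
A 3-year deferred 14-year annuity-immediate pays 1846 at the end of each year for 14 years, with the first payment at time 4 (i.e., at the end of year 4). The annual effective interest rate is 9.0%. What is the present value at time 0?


PV at time 3 of the 14-year annuity-immediate:
a_n = 1846 * (1-(1+0.09)^(-14))/0.09 = 14373.2336
Discount back 3 years to time 0:
PV = 14373.2336 * (1+0.09)^(-3)
= 14373.2336 * 0.772183
= 11098.7736


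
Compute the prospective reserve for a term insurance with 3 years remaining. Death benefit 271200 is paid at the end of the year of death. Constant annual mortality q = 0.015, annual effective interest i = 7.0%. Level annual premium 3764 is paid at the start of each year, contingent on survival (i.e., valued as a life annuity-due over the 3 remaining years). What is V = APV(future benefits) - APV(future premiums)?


v = 1/(1+i) = 0.934579
APV(future benefits) per unit = sum_{k=0}^{2} k_p_x * q * v^(k+1) = 0.038804
APV(future benefits) = 271200 * 0.038804 = 10523.5466
Life annuity-due factor ä_{x:3} = sum_{k=0}^{2} k_p_x * v^k = 2.767993
APV(future premiums) = 3764 * 2.767993 = 10418.725
V = 10523.5466 - 10418.725
= 104.8216


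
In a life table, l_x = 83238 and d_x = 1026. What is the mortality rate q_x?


q_x = d_x / l_x
= 1026 / 83238
= 0.0123


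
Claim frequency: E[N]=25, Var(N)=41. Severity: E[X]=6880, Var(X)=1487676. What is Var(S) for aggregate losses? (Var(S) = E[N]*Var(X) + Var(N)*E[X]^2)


Var(S) = E[N]*Var(X) + Var(N)*E[X]^2
= 25*1487676 + 41*6880^2
= 37191900 + 1940710400
= 1.9779e+09


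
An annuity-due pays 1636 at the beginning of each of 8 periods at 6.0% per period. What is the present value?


PV_due = PMT * (1-(1+i)^(-n))/i * (1+i)
PV_immediate = 10159.2227
PV_due = 10159.2227 * 1.06
= 10768.776


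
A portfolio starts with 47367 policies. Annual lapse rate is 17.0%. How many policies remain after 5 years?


remaining = initial * (1 - lapse)^years
= 47367 * (1 - 0.17)^5
= 47367 * 0.393904
= 18658.0538


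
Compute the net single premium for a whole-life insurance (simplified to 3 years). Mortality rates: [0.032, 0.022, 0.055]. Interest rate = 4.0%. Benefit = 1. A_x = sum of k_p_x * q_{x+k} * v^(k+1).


v = 0.961538
Year 0: k_p_x=1.0, q=0.032, term=0.030769
Year 1: k_p_x=0.968, q=0.022, term=0.019689
Year 2: k_p_x=0.946704, q=0.055, term=0.046289
A_x = 0.0967


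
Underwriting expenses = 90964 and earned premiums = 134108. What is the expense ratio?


Expense ratio = expenses / premiums
= 90964 / 134108
= 0.6783


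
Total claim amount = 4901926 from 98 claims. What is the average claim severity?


severity = total / number
= 4901926 / 98
= 50019.6531


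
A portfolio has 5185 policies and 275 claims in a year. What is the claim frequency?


frequency = claims / policies
= 275 / 5185
= 0.053


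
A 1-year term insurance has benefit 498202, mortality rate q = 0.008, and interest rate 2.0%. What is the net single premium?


NSP = benefit * q * v
v = 1/(1+i) = 0.980392
NSP = 498202 * 0.008 * 0.980392
= 3907.4667


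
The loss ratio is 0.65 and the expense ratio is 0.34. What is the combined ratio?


Combined ratio = loss ratio + expense ratio
= 0.65 + 0.34
= 0.99


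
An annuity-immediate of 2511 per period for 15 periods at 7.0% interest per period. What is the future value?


FV = PMT * ((1+i)^n - 1) / i
= 2511 * ((1.07)^15 - 1) / 0.07
= 2511 * (2.759032 - 1) / 0.07
= 63098.9743


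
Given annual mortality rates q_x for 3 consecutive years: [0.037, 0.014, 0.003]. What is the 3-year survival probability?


p_k = 1 - q_k for each year
Survival = product of (1 - q_k)
= 0.963 * 0.986 * 0.997
= 0.9467


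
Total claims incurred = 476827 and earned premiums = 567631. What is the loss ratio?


Loss ratio = claims / premiums
= 476827 / 567631
= 0.84


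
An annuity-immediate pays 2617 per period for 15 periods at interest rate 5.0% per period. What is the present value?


PV = PMT * (1 - (1+i)^(-n)) / i
= 2617 * (1 - (1+0.05)^(-15)) / 0.05
= 2617 * (1 - 0.481017) / 0.05
= 2617 * 10.379658
= 27163.5651


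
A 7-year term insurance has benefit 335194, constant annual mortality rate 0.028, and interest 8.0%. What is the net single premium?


NSP = benefit * sum_{k=0}^{n-1} k_p_x * q * v^(k+1)
With constant q=0.028, v=0.925926
Sum = 0.135256
NSP = 335194 * 0.135256
= 45337.1201


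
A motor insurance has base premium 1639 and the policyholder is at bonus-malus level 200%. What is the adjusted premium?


adjusted = base * BM_level / 100
= 1639 * 200 / 100
= 1639 * 2.0
= 3278.0


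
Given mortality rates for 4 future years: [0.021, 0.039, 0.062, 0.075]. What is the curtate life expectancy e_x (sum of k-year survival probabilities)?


e_x = sum_{k=1}^{n} k_p_x
k_p_x values:
  1_p_x = 0.979
  2_p_x = 0.940819
  3_p_x = 0.882488
  4_p_x = 0.816302
e_x = 3.6186


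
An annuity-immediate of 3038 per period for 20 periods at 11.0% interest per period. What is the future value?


FV = PMT * ((1+i)^n - 1) / i
= 3038 * ((1.11)^20 - 1) / 0.11
= 3038 * (8.062312 - 1) / 0.11
= 195048.2041


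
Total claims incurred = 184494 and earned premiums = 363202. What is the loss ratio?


Loss ratio = claims / premiums
= 184494 / 363202
= 0.508


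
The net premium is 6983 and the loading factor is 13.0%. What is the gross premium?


Gross = net * (1 + loading)
= 6983 * (1 + 0.13)
= 6983 * 1.13
= 7890.79


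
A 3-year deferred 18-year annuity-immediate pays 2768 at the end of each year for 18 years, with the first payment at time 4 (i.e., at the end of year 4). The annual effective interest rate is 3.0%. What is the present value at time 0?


PV at time 3 of the 18-year annuity-immediate:
a_n = 2768 * (1-(1+0.03)^(-18))/0.03 = 38069.7242
Discount back 3 years to time 0:
PV = 38069.7242 * (1+0.03)^(-3)
= 38069.7242 * 0.915142
= 34839.1906


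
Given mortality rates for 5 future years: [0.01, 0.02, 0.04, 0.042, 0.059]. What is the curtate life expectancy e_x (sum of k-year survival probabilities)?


e_x = sum_{k=1}^{n} k_p_x
k_p_x values:
  1_p_x = 0.99
  2_p_x = 0.9702
  3_p_x = 0.931392
  4_p_x = 0.892274
  5_p_x = 0.839629
e_x = 4.6235


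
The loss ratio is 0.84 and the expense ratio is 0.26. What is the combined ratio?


Combined ratio = loss ratio + expense ratio
= 0.84 + 0.26
= 1.1


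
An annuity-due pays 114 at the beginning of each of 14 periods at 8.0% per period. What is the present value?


PV_due = PMT * (1-(1+i)^(-n))/i * (1+i)
PV_immediate = 939.843
PV_due = 939.843 * 1.08
= 1015.0305


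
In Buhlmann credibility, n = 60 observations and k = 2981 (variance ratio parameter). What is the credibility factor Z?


Z = n / (n + k)
= 60 / (60 + 2981)
= 60 / 3041
= 0.0197


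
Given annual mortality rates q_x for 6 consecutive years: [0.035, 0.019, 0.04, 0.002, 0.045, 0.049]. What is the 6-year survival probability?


p_k = 1 - q_k for each year
Survival = product of (1 - q_k)
= 0.965 * 0.981 * 0.96 * 0.998 * 0.955 * 0.951
= 0.8237


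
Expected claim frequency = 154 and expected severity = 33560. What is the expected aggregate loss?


E[S] = E[N] * E[X]
= 154 * 33560
= 5.1682e+06


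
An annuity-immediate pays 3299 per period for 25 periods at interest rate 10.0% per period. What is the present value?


PV = PMT * (1 - (1+i)^(-n)) / i
= 3299 * (1 - (1+0.1)^(-25)) / 0.1
= 3299 * (1 - 0.092296) / 0.1
= 3299 * 9.07704
= 29945.155


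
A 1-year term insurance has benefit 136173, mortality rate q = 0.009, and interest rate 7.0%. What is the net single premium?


NSP = benefit * q * v
v = 1/(1+i) = 0.934579
NSP = 136173 * 0.009 * 0.934579
= 1145.3804


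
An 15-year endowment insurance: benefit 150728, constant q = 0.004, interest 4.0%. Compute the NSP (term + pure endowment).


Term component = 6537.9572
Pure endowment = 15_p_x * v^15 * benefit = 0.941651 * 0.555265 * 150728 = 78810.4711
NSP = 85348.4283


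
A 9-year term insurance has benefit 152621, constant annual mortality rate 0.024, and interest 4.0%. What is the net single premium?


NSP = benefit * sum_{k=0}^{n-1} k_p_x * q * v^(k+1)
With constant q=0.024, v=0.961538
Sum = 0.163271
NSP = 152621 * 0.163271
= 24918.6408


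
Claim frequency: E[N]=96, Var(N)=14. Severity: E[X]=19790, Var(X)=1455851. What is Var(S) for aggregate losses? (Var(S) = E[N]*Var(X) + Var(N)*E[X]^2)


Var(S) = E[N]*Var(X) + Var(N)*E[X]^2
= 96*1455851 + 14*19790^2
= 139761696 + 5483017400
= 5.6228e+09


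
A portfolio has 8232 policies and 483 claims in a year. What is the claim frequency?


frequency = claims / policies
= 483 / 8232
= 0.0587


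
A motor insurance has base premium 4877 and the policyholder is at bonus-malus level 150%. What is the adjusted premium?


adjusted = base * BM_level / 100
= 4877 * 150 / 100
= 4877 * 1.5
= 7315.5


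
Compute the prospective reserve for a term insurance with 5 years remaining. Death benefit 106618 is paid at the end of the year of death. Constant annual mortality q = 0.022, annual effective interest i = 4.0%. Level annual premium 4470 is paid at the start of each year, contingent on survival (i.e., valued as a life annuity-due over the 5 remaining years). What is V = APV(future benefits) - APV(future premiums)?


v = 1/(1+i) = 0.961538
APV(future benefits) per unit = sum_{k=0}^{4} k_p_x * q * v^(k+1) = 0.093888
APV(future benefits) = 106618 * 0.093888 = 10010.1452
Life annuity-due factor ä_{x:5} = sum_{k=0}^{4} k_p_x * v^k = 4.438339
APV(future premiums) = 4470 * 4.438339 = 19839.3769
V = 10010.1452 - 19839.3769
= -9829.2317


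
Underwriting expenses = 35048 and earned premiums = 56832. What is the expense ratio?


Expense ratio = expenses / premiums
= 35048 / 56832
= 0.6167


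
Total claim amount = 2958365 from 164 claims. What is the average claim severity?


severity = total / number
= 2958365 / 164
= 18038.811


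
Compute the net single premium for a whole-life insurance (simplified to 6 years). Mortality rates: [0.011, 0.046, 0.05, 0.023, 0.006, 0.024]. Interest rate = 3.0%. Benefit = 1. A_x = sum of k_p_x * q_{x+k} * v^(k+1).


v = 0.970874
Year 0: k_p_x=1.0, q=0.011, term=0.01068
Year 1: k_p_x=0.989, q=0.046, term=0.042882
Year 2: k_p_x=0.943506, q=0.05, term=0.043172
Year 3: k_p_x=0.896331, q=0.023, term=0.018317
Year 4: k_p_x=0.875715, q=0.006, term=0.004532
Year 5: k_p_x=0.870461, q=0.024, term=0.017496
A_x = 0.1371


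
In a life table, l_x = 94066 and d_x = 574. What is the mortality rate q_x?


q_x = d_x / l_x
= 574 / 94066
= 0.0061


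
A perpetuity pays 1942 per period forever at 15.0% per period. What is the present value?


PV = PMT / i
= 1942 / 0.15
= 12946.6667


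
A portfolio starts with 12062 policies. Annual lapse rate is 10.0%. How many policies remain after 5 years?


remaining = initial * (1 - lapse)^years
= 12062 * (1 - 0.1)^5
= 12062 * 0.59049
= 7122.4904


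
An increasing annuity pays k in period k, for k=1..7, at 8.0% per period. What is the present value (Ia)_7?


(Ia)_n = sum_{k=1}^{n} k * v^k, v = 1/(1+i)
v = 0.925926
Sum computed term by term:
(Ia)_7 = 19.2306


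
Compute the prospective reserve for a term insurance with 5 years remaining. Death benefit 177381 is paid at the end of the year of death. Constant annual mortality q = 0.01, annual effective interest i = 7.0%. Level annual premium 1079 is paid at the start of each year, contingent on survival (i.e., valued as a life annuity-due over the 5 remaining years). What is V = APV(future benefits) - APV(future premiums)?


v = 1/(1+i) = 0.934579
APV(future benefits) per unit = sum_{k=0}^{4} k_p_x * q * v^(k+1) = 0.040245
APV(future benefits) = 177381 * 0.040245 = 7138.6371
Life annuity-due factor ä_{x:5} = sum_{k=0}^{4} k_p_x * v^k = 4.306178
APV(future premiums) = 1079 * 4.306178 = 4646.3661
V = 7138.6371 - 4646.3661
= 2492.271


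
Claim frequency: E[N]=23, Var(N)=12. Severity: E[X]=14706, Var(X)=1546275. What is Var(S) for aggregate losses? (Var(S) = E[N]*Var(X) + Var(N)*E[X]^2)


Var(S) = E[N]*Var(X) + Var(N)*E[X]^2
= 23*1546275 + 12*14706^2
= 35564325 + 2595197232
= 2.6308e+09


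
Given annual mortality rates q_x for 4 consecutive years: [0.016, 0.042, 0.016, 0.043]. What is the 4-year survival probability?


p_k = 1 - q_k for each year
Survival = product of (1 - q_k)
= 0.984 * 0.958 * 0.984 * 0.957
= 0.8877


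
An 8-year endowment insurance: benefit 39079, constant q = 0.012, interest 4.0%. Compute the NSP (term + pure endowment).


Term component = 3035.3522
Pure endowment = 8_p_x * v^8 * benefit = 0.907937 * 0.73069 * 39079 = 25925.807
NSP = 28961.1593


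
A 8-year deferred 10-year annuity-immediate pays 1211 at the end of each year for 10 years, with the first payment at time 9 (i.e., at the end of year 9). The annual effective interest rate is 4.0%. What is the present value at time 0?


PV at time 8 of the 10-year annuity-immediate:
a_n = 1211 * (1-(1+0.04)^(-10))/0.04 = 9822.2948
Discount back 8 years to time 0:
PV = 9822.2948 * (1+0.04)^(-8)
= 9822.2948 * 0.73069
= 7177.0546


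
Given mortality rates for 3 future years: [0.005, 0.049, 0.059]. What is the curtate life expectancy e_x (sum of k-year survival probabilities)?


e_x = sum_{k=1}^{n} k_p_x
k_p_x values:
  1_p_x = 0.995
  2_p_x = 0.946245
  3_p_x = 0.890417
e_x = 2.8317


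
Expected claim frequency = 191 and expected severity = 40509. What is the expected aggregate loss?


E[S] = E[N] * E[X]
= 191 * 40509
= 7.7372e+06


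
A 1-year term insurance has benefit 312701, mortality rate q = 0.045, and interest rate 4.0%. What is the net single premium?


NSP = benefit * q * v
v = 1/(1+i) = 0.961538
NSP = 312701 * 0.045 * 0.961538
= 13530.3317


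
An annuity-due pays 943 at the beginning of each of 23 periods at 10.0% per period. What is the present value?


PV_due = PMT * (1-(1+i)^(-n))/i * (1+i)
PV_immediate = 8376.875
PV_due = 8376.875 * 1.1
= 9214.5625


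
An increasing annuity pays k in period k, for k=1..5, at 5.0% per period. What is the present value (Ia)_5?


(Ia)_n = sum_{k=1}^{n} k * v^k, v = 1/(1+i)
v = 0.952381
Sum computed term by term:
(Ia)_5 = 12.5664


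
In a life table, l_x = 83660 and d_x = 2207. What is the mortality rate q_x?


q_x = d_x / l_x
= 2207 / 83660
= 0.0264


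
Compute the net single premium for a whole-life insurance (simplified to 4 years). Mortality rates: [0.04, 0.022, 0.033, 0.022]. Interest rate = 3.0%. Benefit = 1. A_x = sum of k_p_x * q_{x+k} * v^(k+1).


v = 0.970874
Year 0: k_p_x=1.0, q=0.04, term=0.038835
Year 1: k_p_x=0.96, q=0.022, term=0.019908
Year 2: k_p_x=0.93888, q=0.033, term=0.028354
Year 3: k_p_x=0.907897, q=0.022, term=0.017746
A_x = 0.1048


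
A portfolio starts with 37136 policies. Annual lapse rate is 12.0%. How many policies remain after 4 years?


remaining = initial * (1 - lapse)^years
= 37136 * (1 - 0.12)^4
= 37136 * 0.599695
= 22270.2869


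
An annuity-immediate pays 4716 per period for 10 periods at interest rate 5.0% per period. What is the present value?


PV = PMT * (1 - (1+i)^(-n)) / i
= 4716 * (1 - (1+0.05)^(-10)) / 0.05
= 4716 * (1 - 0.613913) / 0.05
= 4716 * 7.721735
= 36415.7019


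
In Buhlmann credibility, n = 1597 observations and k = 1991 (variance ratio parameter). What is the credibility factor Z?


Z = n / (n + k)
= 1597 / (1597 + 1991)
= 1597 / 3588
= 0.4451


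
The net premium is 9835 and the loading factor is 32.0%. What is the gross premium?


Gross = net * (1 + loading)
= 9835 * (1 + 0.32)
= 9835 * 1.32
= 12982.2


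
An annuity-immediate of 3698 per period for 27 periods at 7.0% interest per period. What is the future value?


FV = PMT * ((1+i)^n - 1) / i
= 3698 * ((1.07)^27 - 1) / 0.07
= 3698 * (6.213868 - 1) / 0.07
= 275441.1785


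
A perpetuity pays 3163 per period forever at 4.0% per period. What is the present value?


PV = PMT / i
= 3163 / 0.04
= 79075.0


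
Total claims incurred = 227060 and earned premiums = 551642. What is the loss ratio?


Loss ratio = claims / premiums
= 227060 / 551642
= 0.4116


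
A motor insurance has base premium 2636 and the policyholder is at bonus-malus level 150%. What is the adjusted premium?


adjusted = base * BM_level / 100
= 2636 * 150 / 100
= 2636 * 1.5
= 3954.0


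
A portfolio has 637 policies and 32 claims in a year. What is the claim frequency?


frequency = claims / policies
= 32 / 637
= 0.0502


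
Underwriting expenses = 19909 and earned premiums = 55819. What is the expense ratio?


Expense ratio = expenses / premiums
= 19909 / 55819
= 0.3567


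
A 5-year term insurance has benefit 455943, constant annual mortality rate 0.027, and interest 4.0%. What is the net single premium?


NSP = benefit * sum_{k=0}^{n-1} k_p_x * q * v^(k+1)
With constant q=0.027, v=0.961538
Sum = 0.114126
NSP = 455943 * 0.114126
= 52034.8141


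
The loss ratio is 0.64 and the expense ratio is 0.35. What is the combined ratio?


Combined ratio = loss ratio + expense ratio
= 0.64 + 0.35
= 0.99


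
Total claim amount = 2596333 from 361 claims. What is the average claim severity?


severity = total / number
= 2596333 / 361
= 7192.0582


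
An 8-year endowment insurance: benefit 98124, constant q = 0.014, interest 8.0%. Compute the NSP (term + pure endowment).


Term component = 7560.7772
Pure endowment = 8_p_x * v^8 * benefit = 0.893337 * 0.540269 * 98124 = 47358.7815
NSP = 54919.5587


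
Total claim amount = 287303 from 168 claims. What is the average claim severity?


severity = total / number
= 287303 / 168
= 1710.1369


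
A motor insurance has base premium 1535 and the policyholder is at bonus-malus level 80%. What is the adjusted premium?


adjusted = base * BM_level / 100
= 1535 * 80 / 100
= 1535 * 0.8
= 1228.0


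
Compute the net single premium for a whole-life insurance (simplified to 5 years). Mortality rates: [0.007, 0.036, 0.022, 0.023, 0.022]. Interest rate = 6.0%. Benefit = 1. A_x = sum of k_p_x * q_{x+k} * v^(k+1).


v = 0.943396
Year 0: k_p_x=1.0, q=0.007, term=0.006604
Year 1: k_p_x=0.993, q=0.036, term=0.031816
Year 2: k_p_x=0.957252, q=0.022, term=0.017682
Year 3: k_p_x=0.936192, q=0.023, term=0.017056
Year 4: k_p_x=0.91466, q=0.022, term=0.015037
A_x = 0.0882


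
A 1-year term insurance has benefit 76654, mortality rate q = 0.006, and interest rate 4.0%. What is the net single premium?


NSP = benefit * q * v
v = 1/(1+i) = 0.961538
NSP = 76654 * 0.006 * 0.961538
= 442.2346


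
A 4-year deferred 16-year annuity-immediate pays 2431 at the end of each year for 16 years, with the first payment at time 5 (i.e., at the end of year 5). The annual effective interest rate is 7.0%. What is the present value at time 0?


PV at time 4 of the 16-year annuity-immediate:
a_n = 2431 * (1-(1+0.07)^(-16))/0.07 = 22964.8028
Discount back 4 years to time 0:
PV = 22964.8028 * (1+0.07)^(-4)
= 22964.8028 * 0.762895
= 17519.7381


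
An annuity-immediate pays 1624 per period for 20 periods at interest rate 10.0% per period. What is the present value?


PV = PMT * (1 - (1+i)^(-n)) / i
= 1624 * (1 - (1+0.1)^(-20)) / 0.1
= 1624 * (1 - 0.148644) / 0.1
= 1624 * 8.513564
= 13826.0275


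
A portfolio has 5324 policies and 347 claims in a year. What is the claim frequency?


frequency = claims / policies
= 347 / 5324
= 0.0652


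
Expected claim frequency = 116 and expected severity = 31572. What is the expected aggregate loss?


E[S] = E[N] * E[X]
= 116 * 31572
= 3.6624e+06


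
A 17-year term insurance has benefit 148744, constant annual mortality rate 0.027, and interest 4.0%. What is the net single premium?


NSP = benefit * sum_{k=0}^{n-1} k_p_x * q * v^(k+1)
With constant q=0.027, v=0.961538
Sum = 0.273076
NSP = 148744 * 0.273076
= 40618.3726


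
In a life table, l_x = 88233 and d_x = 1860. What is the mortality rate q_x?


q_x = d_x / l_x
= 1860 / 88233
= 0.0211


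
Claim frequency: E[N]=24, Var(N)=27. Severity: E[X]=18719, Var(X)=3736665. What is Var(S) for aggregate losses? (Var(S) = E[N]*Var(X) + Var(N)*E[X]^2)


Var(S) = E[N]*Var(X) + Var(N)*E[X]^2
= 24*3736665 + 27*18719^2
= 89679960 + 9460825947
= 9.5505e+09


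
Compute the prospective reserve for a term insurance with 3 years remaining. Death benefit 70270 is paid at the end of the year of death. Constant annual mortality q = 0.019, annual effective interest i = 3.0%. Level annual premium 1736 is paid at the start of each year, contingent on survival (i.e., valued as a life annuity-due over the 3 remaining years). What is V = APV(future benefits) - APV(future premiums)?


v = 1/(1+i) = 0.970874
APV(future benefits) per unit = sum_{k=0}^{2} k_p_x * q * v^(k+1) = 0.052749
APV(future benefits) = 70270 * 0.052749 = 3706.664
Life annuity-due factor ä_{x:3} = sum_{k=0}^{2} k_p_x * v^k = 2.859545
APV(future premiums) = 1736 * 2.859545 = 4964.1696
V = 3706.664 - 4964.1696
= -1257.5056


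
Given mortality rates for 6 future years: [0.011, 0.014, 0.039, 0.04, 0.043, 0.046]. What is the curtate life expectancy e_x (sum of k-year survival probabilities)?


e_x = sum_{k=1}^{n} k_p_x
k_p_x values:
  1_p_x = 0.989
  2_p_x = 0.975154
  3_p_x = 0.937123
  4_p_x = 0.899638
  5_p_x = 0.860954
  6_p_x = 0.82135
e_x = 5.4832


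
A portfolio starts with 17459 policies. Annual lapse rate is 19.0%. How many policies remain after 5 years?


remaining = initial * (1 - lapse)^years
= 17459 * (1 - 0.19)^5
= 17459 * 0.348678
= 6087.5769


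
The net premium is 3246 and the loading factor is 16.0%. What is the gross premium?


Gross = net * (1 + loading)
= 3246 * (1 + 0.16)
= 3246 * 1.16
= 3765.36


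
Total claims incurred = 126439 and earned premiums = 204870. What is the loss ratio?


Loss ratio = claims / premiums
= 126439 / 204870
= 0.6172


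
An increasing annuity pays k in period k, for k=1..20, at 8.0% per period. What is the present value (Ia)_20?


(Ia)_n = sum_{k=1}^{n} k * v^k, v = 1/(1+i)
v = 0.925926
Sum computed term by term:
(Ia)_20 = 78.9079


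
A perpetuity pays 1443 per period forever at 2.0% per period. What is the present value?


PV = PMT / i
= 1443 / 0.02
= 72150.0


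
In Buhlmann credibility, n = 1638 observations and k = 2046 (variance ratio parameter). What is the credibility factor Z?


Z = n / (n + k)
= 1638 / (1638 + 2046)
= 1638 / 3684
= 0.4446


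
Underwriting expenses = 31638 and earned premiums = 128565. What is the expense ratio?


Expense ratio = expenses / premiums
= 31638 / 128565
= 0.2461


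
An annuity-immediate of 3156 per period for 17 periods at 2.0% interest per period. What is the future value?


FV = PMT * ((1+i)^n - 1) / i
= 3156 * ((1.02)^17 - 1) / 0.02
= 3156 * (1.400241 - 1) / 0.02
= 63158.0959


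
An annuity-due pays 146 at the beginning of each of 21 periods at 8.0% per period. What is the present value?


PV_due = PMT * (1-(1+i)^(-n))/i * (1+i)
PV_immediate = 1462.4533
PV_due = 1462.4533 * 1.08
= 1579.4495


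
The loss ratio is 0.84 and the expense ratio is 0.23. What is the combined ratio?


Combined ratio = loss ratio + expense ratio
= 0.84 + 0.23
= 1.07


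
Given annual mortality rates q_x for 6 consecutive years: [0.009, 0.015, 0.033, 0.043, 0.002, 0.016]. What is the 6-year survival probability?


p_k = 1 - q_k for each year
Survival = product of (1 - q_k)
= 0.991 * 0.985 * 0.967 * 0.957 * 0.998 * 0.984
= 0.8871


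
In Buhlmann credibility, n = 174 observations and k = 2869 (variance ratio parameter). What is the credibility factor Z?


Z = n / (n + k)
= 174 / (174 + 2869)
= 174 / 3043
= 0.0572


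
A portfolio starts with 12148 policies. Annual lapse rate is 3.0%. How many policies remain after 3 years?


remaining = initial * (1 - lapse)^years
= 12148 * (1 - 0.03)^3
= 12148 * 0.912673
= 11087.1516


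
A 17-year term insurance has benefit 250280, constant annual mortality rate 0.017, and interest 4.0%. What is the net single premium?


NSP = benefit * sum_{k=0}^{n-1} k_p_x * q * v^(k+1)
With constant q=0.017, v=0.961538
Sum = 0.183848
NSP = 250280 * 0.183848
= 46013.4686


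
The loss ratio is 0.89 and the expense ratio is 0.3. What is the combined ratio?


Combined ratio = loss ratio + expense ratio
= 0.89 + 0.3
= 1.19


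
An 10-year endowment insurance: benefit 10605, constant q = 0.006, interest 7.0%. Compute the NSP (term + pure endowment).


Term component = 436.486
Pure endowment = 10_p_x * v^10 * benefit = 0.941594 * 0.508349 * 10605 = 5076.1768
NSP = 5512.6628


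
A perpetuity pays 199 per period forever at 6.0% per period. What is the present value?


PV = PMT / i
= 199 / 0.06
= 3316.6667


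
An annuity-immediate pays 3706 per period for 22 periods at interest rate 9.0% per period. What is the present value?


PV = PMT * (1 - (1+i)^(-n)) / i
= 3706 * (1 - (1+0.09)^(-22)) / 0.09
= 3706 * (1 - 0.150182) / 0.09
= 3706 * 9.442425
= 34993.6287


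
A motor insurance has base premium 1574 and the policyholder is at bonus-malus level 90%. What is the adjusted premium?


adjusted = base * BM_level / 100
= 1574 * 90 / 100
= 1574 * 0.9
= 1416.6


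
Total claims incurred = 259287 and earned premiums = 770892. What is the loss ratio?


Loss ratio = claims / premiums
= 259287 / 770892
= 0.3363


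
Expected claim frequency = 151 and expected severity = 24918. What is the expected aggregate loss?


E[S] = E[N] * E[X]
= 151 * 24918
= 3.7626e+06


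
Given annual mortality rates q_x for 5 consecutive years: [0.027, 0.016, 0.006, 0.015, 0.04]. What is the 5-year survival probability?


p_k = 1 - q_k for each year
Survival = product of (1 - q_k)
= 0.973 * 0.984 * 0.994 * 0.985 * 0.96
= 0.8999


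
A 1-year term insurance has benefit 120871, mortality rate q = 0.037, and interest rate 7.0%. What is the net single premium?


NSP = benefit * q * v
v = 1/(1+i) = 0.934579
NSP = 120871 * 0.037 * 0.934579
= 4179.6514


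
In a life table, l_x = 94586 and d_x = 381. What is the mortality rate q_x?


q_x = d_x / l_x
= 381 / 94586
= 0.004


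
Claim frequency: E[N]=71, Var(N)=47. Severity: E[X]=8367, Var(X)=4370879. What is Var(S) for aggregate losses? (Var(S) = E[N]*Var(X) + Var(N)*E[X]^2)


Var(S) = E[N]*Var(X) + Var(N)*E[X]^2
= 71*4370879 + 47*8367^2
= 310332409 + 3290314383
= 3.6006e+09


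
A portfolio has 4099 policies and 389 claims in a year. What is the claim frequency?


frequency = claims / policies
= 389 / 4099
= 0.0949


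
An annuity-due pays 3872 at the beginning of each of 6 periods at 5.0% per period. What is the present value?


PV_due = PMT * (1-(1+i)^(-n))/i * (1+i)
PV_immediate = 19653.0797
PV_due = 19653.0797 * 1.05
= 20635.7337


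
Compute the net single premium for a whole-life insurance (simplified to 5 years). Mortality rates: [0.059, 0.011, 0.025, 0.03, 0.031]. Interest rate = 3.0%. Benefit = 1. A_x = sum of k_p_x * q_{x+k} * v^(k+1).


v = 0.970874
Year 0: k_p_x=1.0, q=0.059, term=0.057282
Year 1: k_p_x=0.941, q=0.011, term=0.009757
Year 2: k_p_x=0.930649, q=0.025, term=0.021292
Year 3: k_p_x=0.907383, q=0.03, term=0.024186
Year 4: k_p_x=0.880161, q=0.031, term=0.023536
A_x = 0.1361


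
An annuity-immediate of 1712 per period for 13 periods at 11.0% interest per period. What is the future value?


FV = PMT * ((1+i)^n - 1) / i
= 1712 * ((1.11)^13 - 1) / 0.11
= 1712 * (3.88328 - 1) / 0.11
= 44874.324


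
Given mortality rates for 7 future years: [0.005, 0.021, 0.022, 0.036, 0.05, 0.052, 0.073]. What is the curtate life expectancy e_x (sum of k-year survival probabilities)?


e_x = sum_{k=1}^{n} k_p_x
k_p_x values:
  1_p_x = 0.995
  2_p_x = 0.974105
  3_p_x = 0.952675
  4_p_x = 0.918378
  5_p_x = 0.872459
  6_p_x = 0.827092
  7_p_x = 0.766714
e_x = 6.3064


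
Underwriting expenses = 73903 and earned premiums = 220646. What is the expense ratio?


Expense ratio = expenses / premiums
= 73903 / 220646
= 0.3349


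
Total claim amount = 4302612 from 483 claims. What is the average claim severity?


severity = total / number
= 4302612 / 483
= 8908.0994


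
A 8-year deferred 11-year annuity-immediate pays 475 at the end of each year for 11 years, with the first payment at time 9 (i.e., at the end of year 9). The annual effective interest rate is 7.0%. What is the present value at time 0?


PV at time 8 of the 11-year annuity-immediate:
a_n = 475 * (1-(1+0.07)^(-11))/0.07 = 3561.8703
Discount back 8 years to time 0:
PV = 3561.8703 * (1+0.07)^(-8)
= 3561.8703 * 0.582009
= 2073.0409


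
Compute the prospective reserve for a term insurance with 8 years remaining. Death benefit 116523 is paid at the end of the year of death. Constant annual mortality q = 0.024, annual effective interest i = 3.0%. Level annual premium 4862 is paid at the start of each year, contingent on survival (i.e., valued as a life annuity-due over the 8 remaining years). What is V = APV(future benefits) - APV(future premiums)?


v = 1/(1+i) = 0.970874
APV(future benefits) per unit = sum_{k=0}^{7} k_p_x * q * v^(k+1) = 0.155564
APV(future benefits) = 116523 * 0.155564 = 18126.7776
Life annuity-due factor ä_{x:8} = sum_{k=0}^{7} k_p_x * v^k = 6.676286
APV(future premiums) = 4862 * 6.676286 = 32460.1025
V = 18126.7776 - 32460.1025
= -14333.3249


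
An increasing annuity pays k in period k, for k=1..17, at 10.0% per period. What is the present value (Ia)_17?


(Ia)_n = sum_{k=1}^{n} k * v^k, v = 1/(1+i)
v = 0.909091
Sum computed term by term:
(Ia)_17 = 54.6035


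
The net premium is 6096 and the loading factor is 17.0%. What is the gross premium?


Gross = net * (1 + loading)
= 6096 * (1 + 0.17)
= 6096 * 1.17
= 7132.32


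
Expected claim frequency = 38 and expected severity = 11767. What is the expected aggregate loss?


E[S] = E[N] * E[X]
= 38 * 11767
= 447146


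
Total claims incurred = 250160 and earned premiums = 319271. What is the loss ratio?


Loss ratio = claims / premiums
= 250160 / 319271
= 0.7835


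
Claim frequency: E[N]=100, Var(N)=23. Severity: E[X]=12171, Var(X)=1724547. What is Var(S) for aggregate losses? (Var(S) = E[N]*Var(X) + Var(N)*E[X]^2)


Var(S) = E[N]*Var(X) + Var(N)*E[X]^2
= 100*1724547 + 23*12171^2
= 172454700 + 3407064543
= 3.5795e+09


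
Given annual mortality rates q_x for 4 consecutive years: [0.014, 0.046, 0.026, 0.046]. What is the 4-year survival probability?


p_k = 1 - q_k for each year
Survival = product of (1 - q_k)
= 0.986 * 0.954 * 0.974 * 0.954
= 0.874


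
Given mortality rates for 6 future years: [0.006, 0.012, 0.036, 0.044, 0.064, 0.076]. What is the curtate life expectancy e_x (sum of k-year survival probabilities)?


e_x = sum_{k=1}^{n} k_p_x
k_p_x values:
  1_p_x = 0.994
  2_p_x = 0.982072
  3_p_x = 0.946717
  4_p_x = 0.905062
  5_p_x = 0.847138
  6_p_x = 0.782755
e_x = 5.4577


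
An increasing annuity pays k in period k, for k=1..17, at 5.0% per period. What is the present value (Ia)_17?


(Ia)_n = sum_{k=1}^{n} k * v^k, v = 1/(1+i)
v = 0.952381
Sum computed term by term:
(Ia)_17 = 88.4145


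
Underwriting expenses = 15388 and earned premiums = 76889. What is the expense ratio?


Expense ratio = expenses / premiums
= 15388 / 76889
= 0.2001


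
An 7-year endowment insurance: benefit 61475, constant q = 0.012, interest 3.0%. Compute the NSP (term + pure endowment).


Term component = 4440.2159
Pure endowment = 7_p_x * v^7 * benefit = 0.918964 * 0.813092 * 61475 = 45934.2444
NSP = 50374.4603
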